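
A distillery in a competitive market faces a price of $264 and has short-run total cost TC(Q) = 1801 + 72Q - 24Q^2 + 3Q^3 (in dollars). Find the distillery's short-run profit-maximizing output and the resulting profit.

Profit = -$265 at Q = 8

AVC = 72 - 24Q + 3Q^2 has its minimum $24 at Q = 4; price $264 clears that bar, so the firm operates.
MC = 72 - 48Q + 9Q^2. Setting P = MC and taking the root on the rising branch gives Q* = 8.
TR = 264·8 = 2112. TC = 1801 + 576 = 2377. Profit = 2112 − 2377 = -$265.
That loss of $265 beats the $1801 the firm would lose by shutting down; producing recovers $1536 of fixed cost.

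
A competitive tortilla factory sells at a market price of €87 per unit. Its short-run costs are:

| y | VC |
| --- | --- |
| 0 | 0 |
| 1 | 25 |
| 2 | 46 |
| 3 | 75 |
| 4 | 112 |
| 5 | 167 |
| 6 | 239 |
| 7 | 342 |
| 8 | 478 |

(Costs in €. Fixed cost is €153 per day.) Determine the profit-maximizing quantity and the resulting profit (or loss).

y = 6; profit = €130

Tabulate TR − TC: y=0: -153; y=1: -91; y=2: -25; y=3: 33; y=4: 83; y=5: 115; y=6: 130; y=7: 114; y=8: 65.
Profit is maximized at y = 6. AVC there is 239/6 = €39.83 ≤ P, so producing beats shutting down (which would give -€153).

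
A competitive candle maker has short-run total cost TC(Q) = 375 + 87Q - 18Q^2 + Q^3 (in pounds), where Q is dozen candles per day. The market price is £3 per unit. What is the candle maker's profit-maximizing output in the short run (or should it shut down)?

Shut down

From TC, MC = TC'(Q) = 87 - 36Q + 3Q^2 and AVC = VC/Q = 87 - 18Q + Q^2.
The AVC parabola has its vertex at Q = 18/2 = 9, where AVC = 87 - 18·9 + 9^2 = £6.
With P < min AVC (£3 < £6), every unit sold adds to the loss.
Best response: produce nothing and absorb the £375 fixed cost.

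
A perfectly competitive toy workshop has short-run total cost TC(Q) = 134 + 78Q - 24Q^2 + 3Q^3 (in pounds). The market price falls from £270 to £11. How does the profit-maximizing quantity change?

Output falls from 8 to 0 (the firm shuts down)

MC = 78 - 48Q + 9Q^2; the shutdown threshold is min AVC = £30 (at Q = 4).
At P = £270 ≥ min AVC, set P = MC on the rising branch: Q = 8.
At P = £11 < min AVC = £30, price no longer covers variable cost at any output, so the firm shuts down: Q = 0.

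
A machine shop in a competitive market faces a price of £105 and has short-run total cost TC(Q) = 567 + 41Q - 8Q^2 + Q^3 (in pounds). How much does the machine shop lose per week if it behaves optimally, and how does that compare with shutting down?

Profit = -£55 at Q = 8

AVC = 41 - 8Q + Q^2; min AVC = £25 at Q = 4. Since P = £105 ≥ min AVC, the firm produces.
MC = 41 - 16Q + 3Q^2. Setting P = MC and taking the root on the rising branch gives Q* = 8.
TR = 105·8 = 840. TC = 567 + 328 = 895. Profit = 840 − 895 = -£55.
By producing, the firm covers all variable cost plus £512 of fixed cost; shutting down would lose the full £567.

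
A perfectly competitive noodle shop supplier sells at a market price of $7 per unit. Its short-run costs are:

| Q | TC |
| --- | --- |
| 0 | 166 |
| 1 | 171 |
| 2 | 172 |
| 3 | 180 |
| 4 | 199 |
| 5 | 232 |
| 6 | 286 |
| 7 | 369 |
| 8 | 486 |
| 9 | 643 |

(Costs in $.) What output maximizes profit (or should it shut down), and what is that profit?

Q = 2; profit = -$158

Profit at each row (π = 7Q − TC): Q=0: -166; Q=1: -164; Q=2: -158; Q=3: -159; Q=4: -171; Q=5: -197; Q=6: -244; Q=7: -320; Q=8: -430; Q=9: -580.
Profit is maximized at Q = 2. AVC there is 6/2 = $3 ≤ P, so producing beats shutting down (which would give -$166).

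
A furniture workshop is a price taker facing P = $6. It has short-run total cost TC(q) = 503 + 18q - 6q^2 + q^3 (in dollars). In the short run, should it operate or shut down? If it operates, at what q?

Shut down

Variable cost is VC = 18q - 6q^2 + q^3, so AVC = VC/q = 18 - 6q + q^2 and MC = dTC/dq = 18 - 12q + 3q^2.
AVC hits its minimum where MC = AVC, at q = 3, giving min AVC = 18 - 6·3 + 3^2 = $9.
Since P = $6 < min AVC = $9, price fails to cover variable cost at any output.
The firm minimizes its loss by shutting down and losing only its fixed cost of $503.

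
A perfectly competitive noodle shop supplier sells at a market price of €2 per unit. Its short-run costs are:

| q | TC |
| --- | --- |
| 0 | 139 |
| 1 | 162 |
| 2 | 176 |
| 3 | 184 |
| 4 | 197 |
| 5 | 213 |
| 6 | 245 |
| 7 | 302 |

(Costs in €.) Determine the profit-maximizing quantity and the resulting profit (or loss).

q = 0 (shut down); profit = -€139

Profit at each row (π = 2q − TC): q=0: -139; q=1: -160; q=2: -172; q=3: -178; q=4: -189; q=5: -203; q=6: -233; q=7: -288.
Profit is highest at q = 0. Equivalently, the lowest AVC in the table is 58/4 ≈ €14.50 at q = 4, and P = €2 falls below it — price never covers variable cost, so the firm shuts down and loses only its fixed cost.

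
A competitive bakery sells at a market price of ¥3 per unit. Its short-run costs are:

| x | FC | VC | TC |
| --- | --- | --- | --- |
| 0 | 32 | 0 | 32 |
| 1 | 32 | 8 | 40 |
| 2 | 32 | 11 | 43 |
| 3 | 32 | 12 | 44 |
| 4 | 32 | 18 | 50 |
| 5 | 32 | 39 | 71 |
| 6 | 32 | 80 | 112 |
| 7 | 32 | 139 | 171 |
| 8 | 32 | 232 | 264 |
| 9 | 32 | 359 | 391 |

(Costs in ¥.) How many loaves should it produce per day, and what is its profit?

Profit at each row (π = 3x − TC): x=0: -32; x=1: -37; x=2: -37; x=3: -35; x=4: -38; x=5: -56; x=6: -94; x=7: -150; x=8: -240; x=9: -364.
Profit is highest at x = 0. Equivalently, the lowest AVC in the table is 12/3 ≈ ¥4 at x = 3, and P = ¥3 falls below it — price never covers variable cost, so the firm shuts down and loses only its fixed cost.

x = 0 (shut down); profit = -¥32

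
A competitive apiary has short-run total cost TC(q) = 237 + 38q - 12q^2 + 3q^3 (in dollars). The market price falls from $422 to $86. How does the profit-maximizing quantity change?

Output falls from 8 to 4

MC = 38 - 24q + 9q^2; the shutdown threshold is min AVC = $26 (at q = 2).
With P = $422 above the shutdown price, P = MC gives q = 8.
At P = $86 ≥ min AVC, set P = MC: q = 4. The firm stays open but cuts output.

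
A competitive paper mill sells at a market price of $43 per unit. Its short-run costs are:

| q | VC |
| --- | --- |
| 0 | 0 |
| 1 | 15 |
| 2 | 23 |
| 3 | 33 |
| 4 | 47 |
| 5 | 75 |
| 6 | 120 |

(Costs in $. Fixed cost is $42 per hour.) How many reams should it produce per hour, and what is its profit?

q = 5; profit = $98

Tabulate TR − TC: q=0: -42; q=1: -14; q=2: 21; q=3: 54; q=4: 83; q=5: 98; q=6: 96.
Profit is maximized at q = 5. AVC there is 75/5 = $15 ≤ P, so producing beats shutting down (which would give -$42).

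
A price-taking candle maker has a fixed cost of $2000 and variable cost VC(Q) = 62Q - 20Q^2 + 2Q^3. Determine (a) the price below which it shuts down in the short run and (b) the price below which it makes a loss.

Shutdown price = $12; break-even price = $262

AVC = 62 - 20Q + 2Q^2; minimized at Q = 5, giving min AVC = $12. That is the shutdown price.
ATC = 2000/Q + 62 - 20Q + 2Q^2. Setting dATC/dQ = −2000/Q^2 − 20 + 4Q = 0 gives Q = 10 (since 4·10^3 − 20·10^2 = 2000).
min ATC = 2000/10 + 62 − 20·10 + 2·10^2 = $262. That is the break-even price.
For $12 ≤ P < $262 the firm produces at a loss; below $12 it shuts down.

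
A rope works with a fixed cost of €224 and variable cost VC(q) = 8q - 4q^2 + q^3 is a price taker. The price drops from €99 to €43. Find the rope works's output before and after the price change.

AVC = 8 - 4q + q^2, minimized at q = 2 where min AVC = €4. MC = 8 - 8q + 3q^2.
At P = €99 ≥ min AVC, set P = MC on the rising branch: q = 7.
At P = €43 ≥ min AVC, set P = MC: q = 5. The firm stays open but cuts output.

Output falls from 7 to 5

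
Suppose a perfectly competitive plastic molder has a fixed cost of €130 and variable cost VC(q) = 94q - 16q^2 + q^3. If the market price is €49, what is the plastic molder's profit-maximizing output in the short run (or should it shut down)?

Variable cost is VC = 94q - 16q^2 + q^3, so AVC = VC/q = 94 - 16q + q^2 and MC = dTC/dq = 94 - 32q + 3q^2.
The AVC parabola has its vertex at q = 16/2 = 8, where AVC = 94 - 16·8 + 8^2 = €30.
Because €49 ≥ €30, revenue can cover variable cost; the firm operates.
Solving P = MC: 45 - 32q + 3q^2 = 0 ⇒ q = 5/3 or 9. On the upward-sloping branch, q* = 9.
Check: AVC at q = 9 is €31 ≤ P, so revenue covers variable cost.
Profit = P·q − TC = 49·9 − 409 = €32.

Produce at q = 9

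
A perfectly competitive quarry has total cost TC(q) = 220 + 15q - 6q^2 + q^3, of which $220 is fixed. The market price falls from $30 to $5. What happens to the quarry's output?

Output falls from 5 to 0 (the firm shuts down)

AVC = 15 - 6q + q^2, minimized at q = 3 where min AVC = $6. MC = 15 - 12q + 3q^2.
At P = $30 ≥ min AVC, set P = MC on the rising branch: q = 5.
At P = $5 < min AVC = $6, price no longer covers variable cost at any output, so the firm shuts down: q = 0.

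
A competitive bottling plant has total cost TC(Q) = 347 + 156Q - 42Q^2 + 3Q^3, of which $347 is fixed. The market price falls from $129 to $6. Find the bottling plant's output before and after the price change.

Output falls from 9 to 0 (the firm shuts down)

AVC = 156 - 42Q + 3Q^2, minimized at Q = 7 where min AVC = $9. MC = 156 - 84Q + 9Q^2.
At P = $129 ≥ min AVC, set P = MC on the rising branch: Q = 9.
At P = $6 < min AVC = $9, price no longer covers variable cost at any output, so the firm shuts down: Q = 0.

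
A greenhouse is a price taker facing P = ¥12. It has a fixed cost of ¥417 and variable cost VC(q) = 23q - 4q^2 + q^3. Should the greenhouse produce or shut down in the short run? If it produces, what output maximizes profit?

Strip out fixed cost: VC = 23q - 4q^2 + q^3. Then AVC = 23 - 4q + q^2 and MC = 23 - 8q + 3q^2.
AVC hits its minimum where MC = AVC, at q = 2, giving min AVC = 23 - 4·2 + 2^2 = ¥19.
Since P = ¥12 < min AVC = ¥19, price fails to cover variable cost at any output.
Best response: produce nothing and absorb the ¥417 fixed cost.

Shut down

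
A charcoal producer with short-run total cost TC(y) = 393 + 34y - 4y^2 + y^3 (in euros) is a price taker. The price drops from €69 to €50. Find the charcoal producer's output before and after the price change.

MC = 34 - 8y + 3y^2; the shutdown threshold is min AVC = €30 (at y = 2).
At P = €69 ≥ min AVC, set P = MC on the rising branch: y = 5.
At P = €50 ≥ min AVC, set P = MC: y = 4. The firm stays open but cuts output.

Output falls from 5 to 4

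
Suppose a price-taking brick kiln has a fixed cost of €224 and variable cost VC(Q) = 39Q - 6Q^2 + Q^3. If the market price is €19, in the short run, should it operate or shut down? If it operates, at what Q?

From TC, MC = TC'(Q) = 39 - 12Q + 3Q^2 and AVC = VC/Q = 39 - 6Q + Q^2.
AVC hits its minimum where MC = AVC, at Q = 3, giving min AVC = 39 - 6·3 + 3^2 = €30.
Since P = €19 < min AVC = €30, price fails to cover variable cost at any output.
Shutting down limits the loss to fixed cost, €224.

Shut down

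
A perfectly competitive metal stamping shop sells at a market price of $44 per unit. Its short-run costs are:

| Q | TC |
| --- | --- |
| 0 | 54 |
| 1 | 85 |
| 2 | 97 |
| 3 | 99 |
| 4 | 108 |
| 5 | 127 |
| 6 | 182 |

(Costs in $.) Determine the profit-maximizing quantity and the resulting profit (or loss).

Tabulate TR − TC: Q=0: -54; Q=1: -41; Q=2: -9; Q=3: 33; Q=4: 68; Q=5: 93; Q=6: 82.
Profit is maximized at Q = 5. AVC there is 73/5 = $14.60 ≤ P, so producing beats shutting down (which would give -$54).

Q = 5; profit = $93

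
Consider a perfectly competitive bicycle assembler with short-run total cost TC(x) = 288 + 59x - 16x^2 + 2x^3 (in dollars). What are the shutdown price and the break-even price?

Shutdown price = min AVC. AVC = 59 - 16x + 2x^2, with vertex at x = 4 and minimum $27.
ATC = 288/x + 59 - 16x + 2x^2. Setting dATC/dx = −288/x^2 − 16 + 4x = 0 gives x = 6 (since 4·6^3 − 16·6^2 = 288).
min ATC = 288/6 + 59 − 16·6 + 2·6^2 = $83. That is the break-even price.
Between these two prices the firm operates at a loss; above $83 it earns a profit.

Shutdown price = $27; break-even price = $83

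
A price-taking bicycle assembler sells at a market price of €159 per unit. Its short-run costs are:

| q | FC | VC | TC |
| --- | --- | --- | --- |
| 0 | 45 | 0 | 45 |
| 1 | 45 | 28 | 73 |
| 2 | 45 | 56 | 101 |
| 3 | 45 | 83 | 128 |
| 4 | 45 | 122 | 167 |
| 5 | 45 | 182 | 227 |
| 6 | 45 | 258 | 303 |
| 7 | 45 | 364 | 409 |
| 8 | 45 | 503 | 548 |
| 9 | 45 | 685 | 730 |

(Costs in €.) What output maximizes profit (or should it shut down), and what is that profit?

Tabulate TR − TC: q=0: -45; q=1: 86; q=2: 217; q=3: 349; q=4: 469; q=5: 568; q=6: 651; q=7: 704; q=8: 724; q=9: 701.
Profit is maximized at q = 8. AVC there is 503/8 = €62.88 ≤ P, so producing beats shutting down (which would give -€45).

q = 8; profit = €724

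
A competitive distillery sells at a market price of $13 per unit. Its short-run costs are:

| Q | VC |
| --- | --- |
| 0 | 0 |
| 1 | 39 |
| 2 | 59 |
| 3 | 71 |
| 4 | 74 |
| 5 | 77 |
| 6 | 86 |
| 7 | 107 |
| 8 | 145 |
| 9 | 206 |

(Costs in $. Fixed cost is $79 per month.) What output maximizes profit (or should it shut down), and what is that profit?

Tabulate TR − TC: Q=0: -79; Q=1: -105; Q=2: -112; Q=3: -111; Q=4: -101; Q=5: -91; Q=6: -87; Q=7: -95; Q=8: -120; Q=9: -168.
Profit is highest at Q = 0. Equivalently, the lowest AVC in the table is 86/6 ≈ $14.33 at Q = 6, and P = $13 falls below it — price never covers variable cost, so the firm shuts down and loses only its fixed cost.

Q = 0 (shut down); profit = -$79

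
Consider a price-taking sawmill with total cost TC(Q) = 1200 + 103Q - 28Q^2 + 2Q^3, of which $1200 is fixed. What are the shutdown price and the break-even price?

Shutdown price = $5; break-even price = $143

Shutdown price = min AVC. AVC = 103 - 28Q + 2Q^2, with vertex at Q = 7 and minimum $5.
ATC = 1200/Q + 103 - 28Q + 2Q^2. Setting dATC/dQ = −1200/Q^2 − 28 + 4Q = 0 gives Q = 10 (since 4·10^3 − 28·10^2 = 1200).
min ATC = 1200/10 + 103 − 28·10 + 2·10^2 = $143. That is the break-even price.
For $5 ≤ P < $143 the firm produces at a loss; below $5 it shuts down.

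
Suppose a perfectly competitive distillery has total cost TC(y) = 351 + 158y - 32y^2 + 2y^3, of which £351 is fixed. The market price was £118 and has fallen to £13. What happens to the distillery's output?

AVC = 158 - 32y + 2y^2, minimized at y = 8 where min AVC = £30. MC = 158 - 64y + 6y^2.
At P = £118 ≥ min AVC, set P = MC on the rising branch: y = 10.
At P = £13 < min AVC = £30, price no longer covers variable cost at any output, so the firm shuts down: y = 0.

Output falls from 10 to 0 (the firm shuts down)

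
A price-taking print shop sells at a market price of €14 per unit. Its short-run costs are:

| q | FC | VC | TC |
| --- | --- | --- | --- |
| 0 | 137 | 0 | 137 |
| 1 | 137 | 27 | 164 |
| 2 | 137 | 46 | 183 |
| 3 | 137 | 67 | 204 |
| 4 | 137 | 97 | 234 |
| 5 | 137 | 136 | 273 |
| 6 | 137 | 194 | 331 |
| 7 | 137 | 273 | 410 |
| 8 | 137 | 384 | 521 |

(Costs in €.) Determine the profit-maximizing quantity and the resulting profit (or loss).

q = 0 (shut down); profit = -€137

Tabulate TR − TC: q=0: -137; q=1: -150; q=2: -155; q=3: -162; q=4: -178; q=5: -203; q=6: -247; q=7: -312; q=8: -409.
Profit is highest at q = 0. Equivalently, the lowest AVC in the table is 67/3 ≈ €22.33 at q = 3, and P = €14 falls below it — price never covers variable cost, so the firm shuts down and loses only its fixed cost.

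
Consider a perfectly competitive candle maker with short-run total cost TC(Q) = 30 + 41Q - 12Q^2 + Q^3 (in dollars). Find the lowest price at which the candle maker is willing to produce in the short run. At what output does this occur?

$5 per unit, at Q = 6

The shutdown price is the minimum of AVC. VC = 41Q - 12Q^2 + Q^3, so AVC = 41 - 12Q + Q^2.
At the minimum of AVC, MC = AVC. MC = 41 - 24Q + 3Q^2; setting MC = AVC gives 2Q^2 - 12Q = 0, so Q = 6. min AVC = 5.
So the shutdown price is $5.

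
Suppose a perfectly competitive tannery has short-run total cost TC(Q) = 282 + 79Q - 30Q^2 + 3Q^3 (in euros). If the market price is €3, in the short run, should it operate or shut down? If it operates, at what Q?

From TC, MC = TC'(Q) = 79 - 60Q + 9Q^2 and AVC = VC/Q = 79 - 30Q + 3Q^2.
AVC is minimized where dAVC/dQ = -30 + 6Q = 0, at Q = 5; min AVC = 79 - 30·5 + 3·5^2 = €4.
With P < min AVC (€3 < €4), every unit sold adds to the loss.
Best response: produce nothing and absorb the €282 fixed cost.

Shut down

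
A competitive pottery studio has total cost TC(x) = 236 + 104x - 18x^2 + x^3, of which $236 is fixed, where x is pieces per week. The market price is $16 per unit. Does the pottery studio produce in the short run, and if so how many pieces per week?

Shut down

Strip out fixed cost: VC = 104x - 18x^2 + x^3. Then AVC = 104 - 18x + x^2 and MC = 104 - 36x + 3x^2.
AVC is minimized where dAVC/dx = -18 + 2x = 0, at x = 9; min AVC = 104 - 18·9 + 9^2 = $23.
With P < min AVC ($16 < $23), every unit sold adds to the loss.
Shutting down limits the loss to fixed cost, $236.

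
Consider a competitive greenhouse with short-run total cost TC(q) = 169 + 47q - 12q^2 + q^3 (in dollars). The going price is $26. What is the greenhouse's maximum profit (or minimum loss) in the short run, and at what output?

AVC = 47 - 12q + q^2; min AVC = $11 at q = 6. Since P = $26 ≥ min AVC, the firm produces.
With MC = 47 - 24q + 3q^2, P = MC on the upward-sloping part at q* = 7.
TR = 26·7 = 182. TC = 169 + 84 = 253. Profit = 182 − 253 = -$71.
Shutting down would mean losing the fixed cost of $169, so operating at a loss of $71 is better by $98.

Profit = -$71 at q = 7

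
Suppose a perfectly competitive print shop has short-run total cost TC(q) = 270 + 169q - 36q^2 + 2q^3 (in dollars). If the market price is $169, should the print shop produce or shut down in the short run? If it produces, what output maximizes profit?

Produce at q = 12

Variable cost is VC = 169q - 36q^2 + 2q^3, so AVC = VC/q = 169 - 36q + 2q^2 and MC = dTC/dq = 169 - 72q + 6q^2.
AVC is minimized where dAVC/dq = -36 + 4q = 0, at q = 9; min AVC = 169 - 36·9 + 2·9^2 = $7.
P = $169 exceeds min AVC = $7, so the firm stays open.
P = MC gives -72q + 6q^2 = 0, with roots 0 and 12. Take the larger (rising MC): q* = 12.
Check: AVC at q = 12 is $25 ≤ P, so revenue covers variable cost.
Profit = P·q − TC = 169·12 − 570 = $1458.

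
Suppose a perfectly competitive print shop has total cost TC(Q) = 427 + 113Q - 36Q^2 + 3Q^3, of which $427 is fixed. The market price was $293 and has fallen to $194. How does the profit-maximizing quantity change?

MC = 113 - 72Q + 9Q^2; the shutdown threshold is min AVC = $5 (at Q = 6).
With P = $293 above the shutdown price, P = MC gives Q = 10.
At P = $194 ≥ min AVC, set P = MC: Q = 9. The firm stays open but cuts output.

Output falls from 10 to 9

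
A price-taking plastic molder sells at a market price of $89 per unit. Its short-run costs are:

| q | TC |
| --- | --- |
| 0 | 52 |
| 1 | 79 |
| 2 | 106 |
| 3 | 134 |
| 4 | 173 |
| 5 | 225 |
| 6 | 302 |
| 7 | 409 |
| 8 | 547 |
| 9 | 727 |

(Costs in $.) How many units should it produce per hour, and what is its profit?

q = 6; profit = $232

Profit at each row (π = 89q − TC): q=0: -52; q=1: 10; q=2: 72; q=3: 133; q=4: 183; q=5: 220; q=6: 232; q=7: 214; q=8: 165; q=9: 74.
Profit is maximized at q = 6. AVC there is 250/6 = $41.67 ≤ P, so producing beats shutting down (which would give -$52).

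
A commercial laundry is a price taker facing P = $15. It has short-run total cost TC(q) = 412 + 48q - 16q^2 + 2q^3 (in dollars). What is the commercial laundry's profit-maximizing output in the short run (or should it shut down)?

Variable cost is VC = 48q - 16q^2 + 2q^3, so AVC = VC/q = 48 - 16q + 2q^2 and MC = dTC/dq = 48 - 32q + 6q^2.
AVC hits its minimum where MC = AVC, at q = 4, giving min AVC = 48 - 16·4 + 2·4^2 = $16.
With P < min AVC ($15 < $16), every unit sold adds to the loss.
The firm minimizes its loss by shutting down and losing only its fixed cost of $412.

Shut down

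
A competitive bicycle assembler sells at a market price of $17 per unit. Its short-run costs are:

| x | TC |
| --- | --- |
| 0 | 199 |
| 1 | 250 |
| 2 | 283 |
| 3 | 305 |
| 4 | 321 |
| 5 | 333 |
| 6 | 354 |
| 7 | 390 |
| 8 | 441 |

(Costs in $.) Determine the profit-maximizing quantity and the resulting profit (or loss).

x = 0 (shut down); profit = -$199

Compute π = P·x − TC at each output: x=0: -199; x=1: -233; x=2: -249; x=3: -254; x=4: -253; x=5: -248; x=6: -252; x=7: -271; x=8: -305.
Profit is highest at x = 0. Equivalently, the lowest AVC in the table is 155/6 ≈ $25.83 at x = 6, and P = $17 falls below it — price never covers variable cost, so the firm shuts down and loses only its fixed cost.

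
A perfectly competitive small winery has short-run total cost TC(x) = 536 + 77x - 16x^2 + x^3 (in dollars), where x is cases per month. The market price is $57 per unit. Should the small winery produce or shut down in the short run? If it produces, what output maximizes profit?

Produce at x = 10

Strip out fixed cost: VC = 77x - 16x^2 + x^3. Then AVC = 77 - 16x + x^2 and MC = 77 - 32x + 3x^2.
AVC hits its minimum where MC = AVC, at x = 8, giving min AVC = 77 - 16·8 + 8^2 = $13.
P = $57 exceeds min AVC = $13, so the firm stays open.
P = MC gives 20 - 32x + 3x^2 = 0, with roots 2/3 and 10. Take the larger (rising MC): x* = 10.
Check: AVC at x = 10 is $17 ≤ P, so revenue covers variable cost.
Profit = P·x − TC = 57·10 − 706 = -$136, a loss, but smaller than the $536 fixed cost the firm would lose by shutting down.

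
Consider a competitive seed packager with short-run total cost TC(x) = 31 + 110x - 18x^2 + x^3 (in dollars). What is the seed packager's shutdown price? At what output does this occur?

Short-run supply begins at min AVC. From VC = 110x - 18x^2 + x^3, AVC = 110 - 18x + x^2.
At the minimum of AVC, MC = AVC. MC = 110 - 36x + 3x^2; setting MC = AVC gives 2x^2 - 18x = 0, so x = 9. min AVC = 29.
So the shutdown price is $29.

$29 per unit, at x = 9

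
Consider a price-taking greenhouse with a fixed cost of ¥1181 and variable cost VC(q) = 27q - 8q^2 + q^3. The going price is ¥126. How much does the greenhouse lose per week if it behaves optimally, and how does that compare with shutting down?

Profit = -¥371 at q = 9

AVC = 27 - 8q + q^2 has its minimum ¥11 at q = 4; price ¥126 clears that bar, so the firm operates.
With MC = 27 - 16q + 3q^2, P = MC on the upward-sloping part at q* = 9.
TR = 126·9 = 1134. TC = 1181 + 324 = 1505. Profit = 1134 − 1505 = -¥371.
By producing, the firm covers all variable cost plus ¥810 of fixed cost; shutting down would lose the full ¥1181.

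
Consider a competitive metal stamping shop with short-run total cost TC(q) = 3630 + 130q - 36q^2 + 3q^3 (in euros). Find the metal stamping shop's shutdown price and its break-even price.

Shutdown price = €22; break-even price = €427

AVC = 130 - 36q + 3q^2; minimized at q = 6, giving min AVC = €22. That is the shutdown price.
ATC = 3630/q + 130 - 36q + 3q^2. Setting dATC/dq = −3630/q^2 − 36 + 6q = 0 gives q = 11 (since 6·11^3 − 36·11^2 = 3630).
min ATC = 3630/11 + 130 − 36·11 + 3·11^2 = €427. That is the break-even price.
For €22 ≤ P < €427 the firm produces at a loss; below €22 it shuts down.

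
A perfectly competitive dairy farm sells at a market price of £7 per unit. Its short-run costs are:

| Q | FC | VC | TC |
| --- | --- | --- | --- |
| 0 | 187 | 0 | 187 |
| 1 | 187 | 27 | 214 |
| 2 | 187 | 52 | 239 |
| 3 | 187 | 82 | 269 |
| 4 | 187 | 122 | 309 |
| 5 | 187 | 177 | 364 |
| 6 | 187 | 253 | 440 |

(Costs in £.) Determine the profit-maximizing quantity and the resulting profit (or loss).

Tabulate TR − TC: Q=0: -187; Q=1: -207; Q=2: -225; Q=3: -248; Q=4: -281; Q=5: -329; Q=6: -398.
Profit is highest at Q = 0. Equivalently, the lowest AVC in the table is 52/2 ≈ £26 at Q = 2, and P = £7 falls below it — price never covers variable cost, so the firm shuts down and loses only its fixed cost.

Q = 0 (shut down); profit = -£187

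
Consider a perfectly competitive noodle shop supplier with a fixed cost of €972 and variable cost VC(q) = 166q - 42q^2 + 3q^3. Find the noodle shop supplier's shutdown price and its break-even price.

Shutdown price = €19; break-even price = €139

AVC = 166 - 42q + 3q^2; minimized at q = 7, giving min AVC = €19. That is the shutdown price.
ATC = 972/q + 166 - 42q + 3q^2. Setting dATC/dq = −972/q^2 − 42 + 6q = 0 gives q = 9 (since 6·9^3 − 42·9^2 = 972).
min ATC = 972/9 + 166 − 42·9 + 3·9^2 = €139. That is the break-even price.
Between these two prices the firm operates at a loss; above €139 it earns a profit.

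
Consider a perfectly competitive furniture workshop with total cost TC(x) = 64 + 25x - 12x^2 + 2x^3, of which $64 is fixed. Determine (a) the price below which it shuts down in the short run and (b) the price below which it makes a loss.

Shutdown price = min AVC. AVC = 25 - 12x + 2x^2, with vertex at x = 3 and minimum $7.
ATC = 64/x + 25 - 12x + 2x^2. Setting dATC/dx = −64/x^2 − 12 + 4x = 0 gives x = 4 (since 4·4^3 − 12·4^2 = 64).
min ATC = 64/4 + 25 − 12·4 + 2·4^2 = $25. That is the break-even price.
Between these two prices the firm operates at a loss; above $25 it earns a profit.

Shutdown price = $7; break-even price = $25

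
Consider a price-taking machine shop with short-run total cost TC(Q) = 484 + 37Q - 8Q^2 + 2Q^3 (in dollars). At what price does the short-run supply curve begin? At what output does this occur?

The shutdown price is the minimum of AVC. VC = 37Q - 8Q^2 + 2Q^3, so AVC = 37 - 8Q + 2Q^2.
At the minimum of AVC, MC = AVC. MC = 37 - 16Q + 6Q^2; setting MC = AVC gives 4Q^2 - 8Q = 0, so Q = 2. min AVC = 29.
The firm shuts down for any P below $29.

$29 per unit, at Q = 2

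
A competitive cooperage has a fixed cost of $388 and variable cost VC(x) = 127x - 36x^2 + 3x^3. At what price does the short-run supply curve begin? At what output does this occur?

Short-run supply begins at min AVC. From VC = 127x - 36x^2 + 3x^3, AVC = 127 - 36x + 3x^2.
dAVC/dx = -36 + 6x = 0 gives x = 6. min AVC = 127 - 36·6 + 3·6^2 = 19.
The firm shuts down for any P below $19.

$19 per unit, at x = 6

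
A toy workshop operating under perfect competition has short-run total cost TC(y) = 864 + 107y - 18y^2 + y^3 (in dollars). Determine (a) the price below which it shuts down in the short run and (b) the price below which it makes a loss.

Shutdown price = min AVC. AVC = 107 - 18y + y^2, with vertex at y = 9 and minimum $26.
ATC = 864/y + 107 - 18y + y^2. Setting dATC/dy = −864/y^2 − 18 + 2y = 0 gives y = 12 (since 2·12^3 − 18·12^2 = 864).
min ATC = 864/12 + 107 − 18·12 + 12^2 = $107. That is the break-even price.
For $26 ≤ P < $107 the firm produces at a loss; below $26 it shuts down.

Shutdown price = $26; break-even price = $107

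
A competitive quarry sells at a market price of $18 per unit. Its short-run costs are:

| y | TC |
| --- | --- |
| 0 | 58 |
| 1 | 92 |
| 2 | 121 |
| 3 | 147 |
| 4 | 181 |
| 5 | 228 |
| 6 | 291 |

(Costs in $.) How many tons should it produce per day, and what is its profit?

Tabulate TR − TC: y=0: -58; y=1: -74; y=2: -85; y=3: -93; y=4: -109; y=5: -138; y=6: -183.
Profit is highest at y = 0. Equivalently, the lowest AVC in the table is 89/3 ≈ $29.67 at y = 3, and P = $18 falls below it — price never covers variable cost, so the firm shuts down and loses only its fixed cost.

y = 0 (shut down); profit = -$58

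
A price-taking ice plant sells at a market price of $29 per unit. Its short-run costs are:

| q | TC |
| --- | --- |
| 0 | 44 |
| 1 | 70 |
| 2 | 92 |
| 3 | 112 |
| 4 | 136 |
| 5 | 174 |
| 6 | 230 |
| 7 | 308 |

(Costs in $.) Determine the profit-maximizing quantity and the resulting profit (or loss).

q = 4; profit = -$20

Tabulate TR − TC: q=0: -44; q=1: -41; q=2: -34; q=3: -25; q=4: -20; q=5: -29; q=6: -56; q=7: -105.
Profit is maximized at q = 4. AVC there is 92/4 = $23 ≤ P, so producing beats shutting down (which would give -$44).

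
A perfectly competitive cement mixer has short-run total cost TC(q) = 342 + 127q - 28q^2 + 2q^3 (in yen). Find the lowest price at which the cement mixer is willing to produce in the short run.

The shutdown price is the minimum of AVC. VC = 127q - 28q^2 + 2q^3, so AVC = 127 - 28q + 2q^2.
dAVC/dq = -28 + 4q = 0 gives q = 7. min AVC = 127 - 28·7 + 2·7^2 = 29.
For P < ¥29 the firm produces nothing.

¥29 per unit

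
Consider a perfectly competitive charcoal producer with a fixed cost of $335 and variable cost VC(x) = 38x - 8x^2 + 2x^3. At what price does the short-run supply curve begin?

$30 per unit

The firm shuts down when price falls below the minimum of average variable cost. AVC = VC/x = 38 - 8x + 2x^2.
At the minimum of AVC, MC = AVC. MC = 38 - 16x + 6x^2; setting MC = AVC gives 4x^2 - 8x = 0, so x = 2. min AVC = 30.
The firm shuts down for any P below $30.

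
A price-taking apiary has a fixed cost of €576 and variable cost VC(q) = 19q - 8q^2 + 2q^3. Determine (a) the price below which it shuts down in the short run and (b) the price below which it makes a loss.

Shutdown price = €11; break-even price = €139

AVC = 19 - 8q + 2q^2; minimized at q = 2, giving min AVC = €11. That is the shutdown price.
ATC = 576/q + 19 - 8q + 2q^2. Setting dATC/dq = −576/q^2 − 8 + 4q = 0 gives q = 6 (since 4·6^3 − 8·6^2 = 576).
min ATC = 576/6 + 19 − 8·6 + 2·6^2 = €139. That is the break-even price.
For €11 ≤ P < €139 the firm produces at a loss; below €11 it shuts down.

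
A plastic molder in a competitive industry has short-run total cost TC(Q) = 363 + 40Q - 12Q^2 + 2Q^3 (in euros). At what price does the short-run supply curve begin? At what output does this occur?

€22 per unit, at Q = 3

The firm shuts down when price falls below the minimum of average variable cost. AVC = VC/Q = 40 - 12Q + 2Q^2.
dAVC/dQ = -12 + 4Q = 0 gives Q = 3. min AVC = 40 - 12·3 + 2·3^2 = 22.
For P < €22 the firm produces nothing.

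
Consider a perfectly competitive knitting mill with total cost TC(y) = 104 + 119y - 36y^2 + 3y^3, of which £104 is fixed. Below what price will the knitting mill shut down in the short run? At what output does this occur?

Short-run supply begins at min AVC. From VC = 119y - 36y^2 + 3y^3, AVC = 119 - 36y + 3y^2.
dAVC/dy = -36 + 6y = 0 gives y = 6. min AVC = 119 - 36·6 + 3·6^2 = 11.
So the shutdown price is £11.

£11 per unit, at y = 6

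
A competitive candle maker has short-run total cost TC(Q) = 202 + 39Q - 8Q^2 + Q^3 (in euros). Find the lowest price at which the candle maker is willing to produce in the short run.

The shutdown price is the minimum of AVC. VC = 39Q - 8Q^2 + Q^3, so AVC = 39 - 8Q + Q^2.
dAVC/dQ = -8 + 2Q = 0 gives Q = 4. min AVC = 39 - 8·4 + 4^2 = 23.
So the shutdown price is €23.

€23 per unit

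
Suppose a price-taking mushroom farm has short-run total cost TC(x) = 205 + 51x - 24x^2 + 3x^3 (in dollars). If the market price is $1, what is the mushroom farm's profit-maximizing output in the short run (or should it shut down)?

Variable cost is VC = 51x - 24x^2 + 3x^3, so AVC = VC/x = 51 - 24x + 3x^2 and MC = dTC/dx = 51 - 48x + 9x^2.
AVC is minimized where dAVC/dx = -24 + 6x = 0, at x = 4; min AVC = 51 - 24·4 + 3·4^2 = $3.
P = $1 lies below min AVC = $3; no output level covers variable cost.
Shutting down limits the loss to fixed cost, $205.

Shut down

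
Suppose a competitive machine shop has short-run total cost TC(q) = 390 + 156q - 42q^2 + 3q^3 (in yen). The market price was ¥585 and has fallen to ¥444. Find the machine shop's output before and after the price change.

Output falls from 13 to 12

AVC = 156 - 42q + 3q^2, minimized at q = 7 where min AVC = ¥9. MC = 156 - 84q + 9q^2.
At P = ¥585 ≥ min AVC, set P = MC on the rising branch: q = 13.
At P = ¥444 ≥ min AVC, set P = MC: q = 12. The firm stays open but cuts output.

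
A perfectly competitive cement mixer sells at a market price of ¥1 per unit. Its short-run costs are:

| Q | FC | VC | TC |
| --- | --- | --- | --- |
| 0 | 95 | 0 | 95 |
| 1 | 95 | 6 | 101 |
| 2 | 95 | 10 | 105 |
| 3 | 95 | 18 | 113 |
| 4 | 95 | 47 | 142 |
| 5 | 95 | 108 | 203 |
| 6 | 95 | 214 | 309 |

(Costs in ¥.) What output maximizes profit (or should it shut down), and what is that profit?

Compute π = P·Q − TC at each output: Q=0: -95; Q=1: -100; Q=2: -103; Q=3: -110; Q=4: -138; Q=5: -198; Q=6: -303.
Profit is highest at Q = 0. Equivalently, the lowest AVC in the table is 10/2 ≈ ¥5 at Q = 2, and P = ¥1 falls below it — price never covers variable cost, so the firm shuts down and loses only its fixed cost.

Q = 0 (shut down); profit = -¥95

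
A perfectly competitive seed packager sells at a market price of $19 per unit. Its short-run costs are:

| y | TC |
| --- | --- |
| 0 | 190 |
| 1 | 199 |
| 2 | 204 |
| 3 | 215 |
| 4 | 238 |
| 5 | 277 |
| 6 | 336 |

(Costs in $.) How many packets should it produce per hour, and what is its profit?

Profit at each row (π = 19y − TC): y=0: -190; y=1: -180; y=2: -166; y=3: -158; y=4: -162; y=5: -182; y=6: -222.
Profit is maximized at y = 3. AVC there is 25/3 = $8.33 ≤ P, so producing beats shutting down (which would give -$190).

y = 3; profit = -$158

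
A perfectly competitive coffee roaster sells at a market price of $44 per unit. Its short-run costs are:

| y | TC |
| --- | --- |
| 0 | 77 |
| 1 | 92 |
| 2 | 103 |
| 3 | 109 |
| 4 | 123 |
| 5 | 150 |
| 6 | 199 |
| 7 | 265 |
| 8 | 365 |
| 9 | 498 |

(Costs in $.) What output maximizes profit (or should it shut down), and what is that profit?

Profit at each row (π = 44y − TC): y=0: -77; y=1: -48; y=2: -15; y=3: 23; y=4: 53; y=5: 70; y=6: 65; y=7: 43; y=8: -13; y=9: -102.
Profit is maximized at y = 5. AVC there is 73/5 = $14.60 ≤ P, so producing beats shutting down (which would give -$77).

y = 5; profit = $70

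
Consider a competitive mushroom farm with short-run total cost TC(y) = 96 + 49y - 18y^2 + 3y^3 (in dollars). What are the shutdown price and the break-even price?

Shutdown price = $22; break-even price = $49

AVC = 49 - 18y + 3y^2; minimized at y = 3, giving min AVC = $22. That is the shutdown price.
ATC = 96/y + 49 - 18y + 3y^2. Setting dATC/dy = −96/y^2 − 18 + 6y = 0 gives y = 4 (since 6·4^3 − 18·4^2 = 96).
min ATC = 96/4 + 49 − 18·4 + 3·4^2 = $49. That is the break-even price.
Between these two prices the firm operates at a loss; above $49 it earns a profit.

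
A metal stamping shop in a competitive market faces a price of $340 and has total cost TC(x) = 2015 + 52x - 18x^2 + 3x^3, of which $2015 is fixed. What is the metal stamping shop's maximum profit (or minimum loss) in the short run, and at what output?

Profit = -$95 at x = 8

AVC = 52 - 18x + 3x^2 has its minimum $25 at x = 3; price $340 clears that bar, so the firm operates.
With MC = 52 - 36x + 9x^2, P = MC on the upward-sloping part at x* = 8.
TR = 340·8 = 2720. TC = 2015 + 800 = 2815. Profit = 2720 − 2815 = -$95.
By producing, the firm covers all variable cost plus $1920 of fixed cost; shutting down would lose the full $2015.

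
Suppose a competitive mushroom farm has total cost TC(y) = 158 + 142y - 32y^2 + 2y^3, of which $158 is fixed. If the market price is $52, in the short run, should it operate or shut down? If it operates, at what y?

Variable cost is VC = 142y - 32y^2 + 2y^3, so AVC = VC/y = 142 - 32y + 2y^2 and MC = dTC/dy = 142 - 64y + 6y^2.
AVC is minimized where dAVC/dy = -32 + 4y = 0, at y = 8; min AVC = 142 - 32·8 + 2·8^2 = $14.
Since P = $52 ≥ min AVC = $14, price covers variable cost and the firm should produce.
Set P = MC: 52 = 142 - 64y + 6y^2 → 90 - 64y + 6y^2 = 0. The roots are y = 5/3 and y = 9; the profit-maximizing output is on the rising part of MC, so y* = 9.
Check: AVC at y = 9 is $16 ≤ P, so revenue covers variable cost.
Profit = P·y − TC = 52·9 − 302 = $166.

Produce at y = 9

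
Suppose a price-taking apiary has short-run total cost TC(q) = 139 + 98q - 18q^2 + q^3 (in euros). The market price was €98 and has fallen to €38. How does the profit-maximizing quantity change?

AVC = 98 - 18q + q^2, minimized at q = 9 where min AVC = €17. MC = 98 - 36q + 3q^2.
With P = €98 above the shutdown price, P = MC gives q = 12.
At P = €38 ≥ min AVC, set P = MC: q = 10. The firm stays open but cuts output.

Output falls from 12 to 10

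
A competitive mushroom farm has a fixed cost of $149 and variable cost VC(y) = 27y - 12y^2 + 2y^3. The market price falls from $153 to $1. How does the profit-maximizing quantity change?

Output falls from 7 to 0 (the firm shuts down)

AVC = 27 - 12y + 2y^2, minimized at y = 3 where min AVC = $9. MC = 27 - 24y + 6y^2.
With P = $153 above the shutdown price, P = MC gives y = 7.
At P = $1 < min AVC = $9, price no longer covers variable cost at any output, so the firm shuts down: y = 0.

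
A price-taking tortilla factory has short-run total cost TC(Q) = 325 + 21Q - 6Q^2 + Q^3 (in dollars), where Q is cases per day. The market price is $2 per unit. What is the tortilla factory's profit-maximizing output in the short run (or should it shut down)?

Shut down

Variable cost is VC = 21Q - 6Q^2 + Q^3, so AVC = VC/Q = 21 - 6Q + Q^2 and MC = dTC/dQ = 21 - 12Q + 3Q^2.
AVC hits its minimum where MC = AVC, at Q = 3, giving min AVC = 21 - 6·3 + 3^2 = $12.
Since P = $2 < min AVC = $12, price fails to cover variable cost at any output.
Best response: produce nothing and absorb the $325 fixed cost.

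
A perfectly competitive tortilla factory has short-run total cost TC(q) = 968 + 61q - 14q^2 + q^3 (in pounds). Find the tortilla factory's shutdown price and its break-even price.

Shutdown price = £12; break-even price = £116

Shutdown price = min AVC. AVC = 61 - 14q + q^2, with vertex at q = 7 and minimum £12.
ATC = 968/q + 61 - 14q + q^2. Setting dATC/dq = −968/q^2 − 14 + 2q = 0 gives q = 11 (since 2·11^3 − 14·11^2 = 968).
min ATC = 968/11 + 61 − 14·11 + 11^2 = £116. That is the break-even price.
For £12 ≤ P < £116 the firm produces at a loss; below £12 it shuts down.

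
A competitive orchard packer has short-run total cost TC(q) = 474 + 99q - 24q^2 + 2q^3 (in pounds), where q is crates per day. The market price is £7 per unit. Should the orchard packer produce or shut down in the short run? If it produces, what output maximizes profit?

Shut down

Variable cost is VC = 99q - 24q^2 + 2q^3, so AVC = VC/q = 99 - 24q + 2q^2 and MC = dTC/dq = 99 - 48q + 6q^2.
AVC hits its minimum where MC = AVC, at q = 6, giving min AVC = 99 - 24·6 + 2·6^2 = £27.
With P < min AVC (£7 < £27), every unit sold adds to the loss.
The firm minimizes its loss by shutting down and losing only its fixed cost of £474.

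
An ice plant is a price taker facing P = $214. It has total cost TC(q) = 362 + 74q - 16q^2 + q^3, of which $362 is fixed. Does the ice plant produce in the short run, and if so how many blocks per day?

Strip out fixed cost: VC = 74q - 16q^2 + q^3. Then AVC = 74 - 16q + q^2 and MC = 74 - 32q + 3q^2.
AVC is minimized where dAVC/dq = -16 + 2q = 0, at q = 8; min AVC = 74 - 16·8 + 8^2 = $10.
Since P = $214 ≥ min AVC = $10, price covers variable cost and the firm should produce.
P = MC gives -140 - 32q + 3q^2 = 0, with roots -10/3 and 14. Take the larger (rising MC): q* = 14.
Check: AVC at q = 14 is $46 ≤ P, so revenue covers variable cost.
Profit = P·q − TC = 214·14 − 1006 = $1990.

Produce at q = 14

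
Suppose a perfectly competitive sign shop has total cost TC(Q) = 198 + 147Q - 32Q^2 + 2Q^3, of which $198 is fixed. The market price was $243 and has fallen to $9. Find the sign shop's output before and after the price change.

Output falls from 12 to 0 (the firm shuts down)

MC = 147 - 64Q + 6Q^2; the shutdown threshold is min AVC = $19 (at Q = 8).
At P = $243 ≥ min AVC, set P = MC on the rising branch: Q = 12.
At P = $9 < min AVC = $19, price no longer covers variable cost at any output, so the firm shuts down: Q = 0.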